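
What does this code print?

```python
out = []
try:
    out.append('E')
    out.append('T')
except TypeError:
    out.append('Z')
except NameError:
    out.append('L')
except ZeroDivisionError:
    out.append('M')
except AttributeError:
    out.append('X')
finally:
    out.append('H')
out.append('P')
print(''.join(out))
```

Execution trace: 'E' (try body) → 'T' (try body, no exception) → 'H' (finally) → 'P' (after the try/except). Output: ETHP

Answer: ETHP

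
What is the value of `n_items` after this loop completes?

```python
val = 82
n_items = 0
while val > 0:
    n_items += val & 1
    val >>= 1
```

Count set bits in 82 (binary: 0b1010010)
`n_items` takes the values: 0 → 1 → 2 → 3

Answer: 3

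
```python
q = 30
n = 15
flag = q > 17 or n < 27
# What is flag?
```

Trace:
`q = 30` → q = 30
`n = 15` → n = 15
`flag = q > 17 or n < 27` → flag = True
So flag = True

Answer: True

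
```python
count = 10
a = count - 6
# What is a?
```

Trace:
`count = 10` → count = 10
`a = count - 6` → a = 4
So a = 4

Answer: 4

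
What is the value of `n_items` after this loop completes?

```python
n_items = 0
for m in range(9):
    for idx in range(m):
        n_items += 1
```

Triangle number: 0+1+2+...+8
`n_items` takes the values: 0 → 1 → 2 → 3 → 4 → 5 → 6 → 7 → 8 → 9 → 10 → 11 → 12 → 13 → 14 → 15 → 16 → 17 → 18 → 19 → 20 → 21 → 22 → 23 → 24 → 25 → 26 → 27 → 28 → 29 → 30 → 31 → 32 → 33 → 34 → 35 → 36

Answer: 36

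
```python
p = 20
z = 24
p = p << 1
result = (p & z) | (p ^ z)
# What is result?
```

Trace:
`p = 20` → p = 20
`z = 24` → z = 24
`p = p << 1` → p = 40
`result = (p & z) | (p ^ z)` → result = 56
So result = 56

Answer: 56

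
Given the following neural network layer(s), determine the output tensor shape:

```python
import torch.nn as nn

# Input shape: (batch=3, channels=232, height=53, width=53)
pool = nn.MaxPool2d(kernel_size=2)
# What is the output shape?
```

Input: (3, 232, 53, 53) -> Output: (3, 232, 26, 26)

Answer: (3, 232, 26, 26)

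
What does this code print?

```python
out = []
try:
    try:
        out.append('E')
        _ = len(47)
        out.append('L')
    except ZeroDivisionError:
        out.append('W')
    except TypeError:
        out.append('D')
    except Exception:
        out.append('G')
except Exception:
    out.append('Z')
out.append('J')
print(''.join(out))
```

Execution trace: 'E' (inner try body) → 'D' (inner except TypeError) → 'J' (after the try/except). Output: EDJ

Answer: EDJ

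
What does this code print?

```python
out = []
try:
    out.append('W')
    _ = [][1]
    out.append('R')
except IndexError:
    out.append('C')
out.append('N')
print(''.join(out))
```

Execution trace: 'W' (try body) → 'C' (except IndexError) → 'N' (after the try/except). Output: WCN

Answer: WCN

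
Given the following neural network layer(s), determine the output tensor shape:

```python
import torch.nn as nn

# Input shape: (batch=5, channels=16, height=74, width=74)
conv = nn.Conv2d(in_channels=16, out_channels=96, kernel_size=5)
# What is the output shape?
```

Input: (5, 16, 74, 74) -> Output: (5, 96, 70, 70)

Answer: (5, 96, 70, 70)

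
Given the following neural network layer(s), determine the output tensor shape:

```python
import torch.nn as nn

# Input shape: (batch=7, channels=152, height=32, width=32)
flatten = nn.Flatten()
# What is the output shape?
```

Input: (7, 152, 32, 32) -> Output: (7, 155648)

Answer: (7, 155648)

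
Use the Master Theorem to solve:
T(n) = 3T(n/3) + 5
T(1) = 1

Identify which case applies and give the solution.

a=3, b=3, f(n)=5. log_3(3) = 1. Since c=0 < 1, Case 1 applies: T(n) = Θ(n^log_b(a)) = O(n).

Answer: O(n) - Case 1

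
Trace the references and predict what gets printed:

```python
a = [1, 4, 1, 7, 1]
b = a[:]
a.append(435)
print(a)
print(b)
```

Key concept: slice [:] creates copy.
Step by step:
`a = [1, 4, 1, 7, 1]` → a = [1, 4, 1, 7, 1]
`b = a[:]` → b = [1, 4, 1, 7, 1]
`a.append(435)` → a = [1, 4, 1, 7, 1, 435]
`print(a)` → prints [1, 4, 1, 7, 1, 435]
`print(b)` → prints [1, 4, 1, 7, 1]

Answer:
[1, 4, 1, 7, 1, 435]
[1, 4, 1, 7, 1]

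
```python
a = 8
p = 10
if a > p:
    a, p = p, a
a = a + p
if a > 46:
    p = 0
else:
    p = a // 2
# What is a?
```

Trace:
`a = 8` → a = 8
`p = 10` → p = 10
`if a > p: ...` → a > p is False → no variable changes
`a = a + p` → a = 18
`if a > 46: ...` → a > 46 is False, take else branch → p = 9
So a = 18

Answer: 18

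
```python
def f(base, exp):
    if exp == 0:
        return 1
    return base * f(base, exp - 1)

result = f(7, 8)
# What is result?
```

f(7, 8) = 7 * 7 * 7 * 7 * 7 * 7 * 7 * 7 = 5764801

Answer: 5764801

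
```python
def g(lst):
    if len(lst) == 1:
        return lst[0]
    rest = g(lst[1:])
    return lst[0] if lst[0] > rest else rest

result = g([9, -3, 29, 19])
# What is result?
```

Recursive max over [9, -3, 29, 19] = 29

Answer: 29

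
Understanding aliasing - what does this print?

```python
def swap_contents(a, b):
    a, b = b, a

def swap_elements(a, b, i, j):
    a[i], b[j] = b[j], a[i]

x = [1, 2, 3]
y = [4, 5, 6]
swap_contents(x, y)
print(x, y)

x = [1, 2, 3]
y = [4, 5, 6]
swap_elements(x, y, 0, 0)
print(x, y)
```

Key concept: parameter rebinding vs mutation.
Step by step:
`x = [1, 2, 3]` → x = [1, 2, 3]
`y = [4, 5, 6]` → y = [4, 5, 6]
`swap_contents(x, y)` → no visible change to tracked variables
`print(x, y)` → prints [1, 2, 3] [4, 5, 6]
`x = [1, 2, 3]` → x = [1, 2, 3]
`y = [4, 5, 6]` → y = [4, 5, 6]
`swap_elements(x, y, 0, 0)` → x = [4, 2, 3]; y = [1, 5, 6]
`print(x, y)` → prints [4, 2, 3] [1, 5, 6]

Answer:
[1, 2, 3] [4, 5, 6]
[4, 2, 3] [1, 5, 6]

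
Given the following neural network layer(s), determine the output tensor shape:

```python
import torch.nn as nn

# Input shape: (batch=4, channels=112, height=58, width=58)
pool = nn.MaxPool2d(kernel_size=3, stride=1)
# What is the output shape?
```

Input: (4, 112, 58, 58) -> Output: (4, 112, 56, 56)

Answer: (4, 112, 56, 56)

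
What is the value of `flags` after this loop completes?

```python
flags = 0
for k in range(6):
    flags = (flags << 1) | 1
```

Build 6 consecutive 1-bits: 0b111111
`flags` takes the values: 0 → 1 → 3 → 7 → 15 → 31 → 63

Answer: 63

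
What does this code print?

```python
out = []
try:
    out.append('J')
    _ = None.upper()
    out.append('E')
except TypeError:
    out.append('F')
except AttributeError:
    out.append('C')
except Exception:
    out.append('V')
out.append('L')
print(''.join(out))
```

Execution trace: 'J' (try body) → 'C' (except AttributeError) → 'L' (after the try/except). Output: JCL

Answer: JCL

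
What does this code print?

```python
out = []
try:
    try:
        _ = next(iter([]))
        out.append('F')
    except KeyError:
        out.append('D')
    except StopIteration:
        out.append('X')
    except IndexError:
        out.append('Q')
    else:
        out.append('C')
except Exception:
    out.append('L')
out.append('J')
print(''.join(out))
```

Execution trace: 'X' (inner except StopIteration) → 'J' (after the try/except). Output: XJ

Answer: XJ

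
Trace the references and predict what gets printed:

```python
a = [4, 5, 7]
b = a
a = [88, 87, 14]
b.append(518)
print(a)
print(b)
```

Key concept: rebinding vs mutation: a is rebound to a new list, b still points at the original.
Step by step:
`a = [4, 5, 7]` → a = [4, 5, 7]
`b = a` → b = [4, 5, 7] (same object as a)
`a = [88, 87, 14]` → a = [88, 87, 14]
`b.append(518)` → b = [4, 5, 7, 518]
`print(a)` → prints [88, 87, 14]
`print(b)` → prints [4, 5, 7, 518]

Answer:
[88, 87, 14]
[4, 5, 7, 518]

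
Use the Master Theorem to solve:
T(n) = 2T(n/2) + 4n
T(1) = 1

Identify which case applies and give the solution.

a=2, b=2, f(n)=4n. log_2(2) = 1. Since c=1 = 1, Case 2 applies: T(n) = Θ(n^log_b(a) · log n) = O(n log n).

Answer: O(n log n) - Case 2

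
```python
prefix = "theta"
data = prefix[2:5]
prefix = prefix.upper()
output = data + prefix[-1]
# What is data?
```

Trace:
`prefix = "theta"` → prefix = 'theta'
`data = prefix[2:5]` → data = 'eta'
`prefix = prefix.upper()` → prefix = 'THETA'
`output = data + prefix[-1]` → output = 'etaA'
So data = 'eta'

Answer: 'eta'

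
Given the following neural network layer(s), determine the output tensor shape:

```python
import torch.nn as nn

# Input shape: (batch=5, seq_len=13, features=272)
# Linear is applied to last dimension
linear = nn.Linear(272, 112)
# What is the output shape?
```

Input: (5, 13, 272) -> Output: (5, 13, 112)

Answer: (5, 13, 112)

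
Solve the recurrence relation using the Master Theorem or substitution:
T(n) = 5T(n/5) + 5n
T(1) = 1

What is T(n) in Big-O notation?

By Master Theorem: a=5, b=5, f(n)=5n. Since log_5(5) = 1 and f(n) = Θ(n^1), Case 2 applies. T(n) = O(n log n).

Answer: O(n log n)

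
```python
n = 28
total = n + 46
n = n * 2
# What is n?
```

Trace:
`n = 28` → n = 28
`total = n + 46` → total = 74
`n = n * 2` → n = 56
So n = 56

Answer: 56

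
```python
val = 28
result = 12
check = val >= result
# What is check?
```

Trace:
`val = 28` → val = 28
`result = 12` → result = 12
`check = val >= result` → check = True
So check = True

Answer: True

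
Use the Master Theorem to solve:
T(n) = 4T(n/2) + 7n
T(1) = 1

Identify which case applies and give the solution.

a=4, b=2, f(n)=7n. log_2(4) = 2. Since c=1 < 2, Case 1 applies: T(n) = Θ(n^log_b(a)) = O(n^2).

Answer: O(n^2) - Case 1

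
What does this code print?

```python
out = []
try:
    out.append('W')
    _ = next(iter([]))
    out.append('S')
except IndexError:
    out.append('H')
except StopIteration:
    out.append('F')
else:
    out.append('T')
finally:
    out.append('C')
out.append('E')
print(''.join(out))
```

Execution trace: 'W' (try body) → 'F' (except StopIteration) → 'C' (finally) → 'E' (after the try/except). Output: WFCE

Answer: WFCE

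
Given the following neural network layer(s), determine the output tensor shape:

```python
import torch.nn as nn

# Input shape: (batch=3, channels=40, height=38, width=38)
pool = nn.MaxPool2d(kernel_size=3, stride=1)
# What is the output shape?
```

Input: (3, 40, 38, 38) -> Output: (3, 40, 36, 36)

Answer: (3, 40, 36, 36)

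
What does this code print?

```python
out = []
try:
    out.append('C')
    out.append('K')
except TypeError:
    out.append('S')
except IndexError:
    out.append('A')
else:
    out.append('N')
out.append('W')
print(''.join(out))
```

Execution trace: 'C' (try body) → 'K' (try body, no exception) → 'N' (else) → 'W' (after the try/except). Output: CKNW

Answer: CKNW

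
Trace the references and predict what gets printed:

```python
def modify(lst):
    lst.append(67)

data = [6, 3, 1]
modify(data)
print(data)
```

Key concept: function modifies passed list.
Step by step:
`data = [6, 3, 1]` → data = [6, 3, 1]
`modify(data)` → data = [6, 3, 1, 67]
`print(data)` → prints [6, 3, 1, 67]

Answer: [6, 3, 1, 67]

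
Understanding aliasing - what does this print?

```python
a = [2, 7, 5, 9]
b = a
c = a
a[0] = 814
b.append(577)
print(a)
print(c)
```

Key concept: multiple aliases.
Step by step:
`a = [2, 7, 5, 9]` → a = [2, 7, 5, 9]
`b = a` → b = [2, 7, 5, 9] (same object as a)
`c = a` → c = [2, 7, 5, 9] (same object as a, b)
`a[0] = 814` → a = [814, 7, 5, 9] (same object as b, c); b = [814, 7, 5, 9] (same object as a, c); c = [814, 7, 5, 9] (same object as a, b)
`b.append(577)` → a = [814, 7, 5, 9, 577] (same object as b, c); b = [814, 7, 5, 9, 577] (same object as a, c); c = [814, 7, 5, 9, 577] (same object as a, b)
`print(a)` → prints [814, 7, 5, 9, 577]
`print(c)` → prints [814, 7, 5, 9, 577]

Answer:
[814, 7, 5, 9, 577]
[814, 7, 5, 9, 577]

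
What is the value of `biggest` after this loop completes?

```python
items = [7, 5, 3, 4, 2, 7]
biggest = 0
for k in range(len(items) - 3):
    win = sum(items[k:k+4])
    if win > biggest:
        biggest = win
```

Max sum of 4-element window in [7, 5, 3, 4, 2, 7]
`biggest` takes the values: 0 → 19

Answer: 19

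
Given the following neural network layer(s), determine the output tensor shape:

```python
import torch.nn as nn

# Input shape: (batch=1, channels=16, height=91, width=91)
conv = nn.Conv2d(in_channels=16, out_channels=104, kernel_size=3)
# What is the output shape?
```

Input: (1, 16, 91, 91) -> Output: (1, 104, 89, 89)

Answer: (1, 104, 89, 89)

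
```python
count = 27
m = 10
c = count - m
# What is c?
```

Trace:
`count = 27` → count = 27
`m = 10` → m = 10
`c = count - m` → c = 17
So c = 17

Answer: 17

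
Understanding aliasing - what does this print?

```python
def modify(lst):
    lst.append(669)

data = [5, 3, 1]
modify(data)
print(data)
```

Key concept: function modifies passed list.
Step by step:
`data = [5, 3, 1]` → data = [5, 3, 1]
`modify(data)` → data = [5, 3, 1, 669]
`print(data)` → prints [5, 3, 1, 669]

Answer: [5, 3, 1, 669]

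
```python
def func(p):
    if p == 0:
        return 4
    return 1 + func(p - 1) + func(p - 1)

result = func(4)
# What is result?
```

func(p) = 1 + 2·func(p-1), func(0)=4. Closed form: (4+1)·2^4 - 1 = 79.

Answer: 79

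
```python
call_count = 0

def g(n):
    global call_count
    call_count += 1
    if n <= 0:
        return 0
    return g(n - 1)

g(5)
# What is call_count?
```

Linear recursion stepping by 1: 6 calls from n=5 down to ≤0.

Answer: 6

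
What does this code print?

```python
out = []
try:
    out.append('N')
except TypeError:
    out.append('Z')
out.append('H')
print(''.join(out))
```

Execution trace: 'N' (try body, no exception) → 'H' (after the try/except). Output: NH

Answer: NH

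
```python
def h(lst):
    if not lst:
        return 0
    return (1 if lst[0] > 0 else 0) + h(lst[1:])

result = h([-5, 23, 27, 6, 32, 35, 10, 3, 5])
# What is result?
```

Count of positive elements in [-5, 23, 27, 6, 32, 35, 10, 3, 5] = 8

Answer: 8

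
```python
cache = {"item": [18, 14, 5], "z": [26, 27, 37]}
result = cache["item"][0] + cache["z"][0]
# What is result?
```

Trace:
`cache = {"item": [18, 14, 5], "z": [26, 27, 37]}` → cache = {'item': [18, 14, 5], 'z': [26, 27, 37]}
`result = cache["item"][0] + cache["z"][0]` → result = 44
So result = 44

Answer: 44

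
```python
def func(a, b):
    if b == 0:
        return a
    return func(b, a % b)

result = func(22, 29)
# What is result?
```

func(22, 29) -> func(29, 22) -> func(22, 7) -> func(7, 1) -> func(1, 0) -> 1

Answer: 1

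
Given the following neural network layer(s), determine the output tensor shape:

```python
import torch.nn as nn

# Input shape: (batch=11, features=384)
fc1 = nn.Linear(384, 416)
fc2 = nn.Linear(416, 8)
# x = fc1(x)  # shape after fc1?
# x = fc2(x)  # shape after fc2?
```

Input: (11, 384) -> after fc1: (11, 416) -> Output: (11, 8)

Answer: (11, 8)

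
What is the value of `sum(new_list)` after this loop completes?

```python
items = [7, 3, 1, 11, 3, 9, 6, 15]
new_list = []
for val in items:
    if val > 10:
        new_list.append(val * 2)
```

Sum of doubled values > 10
`new_list` takes the values: [] → [22] → [22, 30]
So `sum(new_list)` = 52

Answer: 52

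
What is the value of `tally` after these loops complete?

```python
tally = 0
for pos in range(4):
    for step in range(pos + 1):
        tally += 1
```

Triangle: 1 + 2 + ... + 4
`tally` takes the values: 0 → 1 → 2 → 3 → 4 → 5 → 6 → 7 → 8 → 9 → 10

Answer: 10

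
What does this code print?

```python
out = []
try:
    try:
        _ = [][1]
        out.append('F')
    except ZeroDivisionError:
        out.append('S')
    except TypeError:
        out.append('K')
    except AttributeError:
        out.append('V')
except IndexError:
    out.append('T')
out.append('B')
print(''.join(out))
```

Execution trace: 'T' (outer except IndexError) → 'B' (after the try/except). Output: TB

Answer: TB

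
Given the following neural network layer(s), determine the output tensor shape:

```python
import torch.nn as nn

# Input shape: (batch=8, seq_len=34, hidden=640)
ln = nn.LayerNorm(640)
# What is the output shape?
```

Input: (8, 34, 640) -> Output: (8, 34, 640)

Answer: (8, 34, 640)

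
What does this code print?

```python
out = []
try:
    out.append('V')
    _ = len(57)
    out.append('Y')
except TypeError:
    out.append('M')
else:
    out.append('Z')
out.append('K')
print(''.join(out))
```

Execution trace: 'V' (try body) → 'M' (except TypeError) → 'K' (after the try/except). Output: VMK

Answer: VMK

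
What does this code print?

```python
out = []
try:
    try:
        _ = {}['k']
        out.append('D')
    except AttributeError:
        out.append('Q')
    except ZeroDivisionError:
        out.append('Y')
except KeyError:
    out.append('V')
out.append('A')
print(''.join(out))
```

Execution trace: 'V' (outer except KeyError) → 'A' (after the try/except). Output: VA

Answer: VA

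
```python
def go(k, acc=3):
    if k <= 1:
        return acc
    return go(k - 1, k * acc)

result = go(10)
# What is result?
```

Accumulator trace (n, acc): (10, 3) -> (9, 30) -> (8, 270) -> (7, 2160) -> (6, 15120) -> (5, 90720) -> (4, 453600) -> (3, 1814400) -> (2, 5443200) -> (1, 10886400) -> return 10886400

Answer: 10886400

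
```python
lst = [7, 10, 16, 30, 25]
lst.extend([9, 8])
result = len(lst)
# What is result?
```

Trace:
`lst = [7, 10, 16, 30, 25]` → lst = [7, 10, 16, 30, 25]
`lst.extend([9, 8])` → lst = [7, 10, 16, 30, 25, 9, 8]
`result = len(lst)` → result = 7
So result = 7

Answer: 7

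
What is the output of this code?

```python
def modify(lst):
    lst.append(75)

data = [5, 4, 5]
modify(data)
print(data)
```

Key concept: function modifies passed list.
Step by step:
`data = [5, 4, 5]` → data = [5, 4, 5]
`modify(data)` → data = [5, 4, 5, 75]
`print(data)` → prints [5, 4, 5, 75]

Answer: [5, 4, 5, 75]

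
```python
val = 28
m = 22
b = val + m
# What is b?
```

Trace:
`val = 28` → val = 28
`m = 22` → m = 22
`b = val + m` → b = 50
So b = 50

Answer: 50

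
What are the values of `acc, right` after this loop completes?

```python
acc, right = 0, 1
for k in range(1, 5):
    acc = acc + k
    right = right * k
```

Sum and factorial of 1 to 4
`acc, right` takes the values: (0, 1) → (1, 1) → (3, 1) → (3, 2) → (6, 2) → (6, 6) → (10, 6) → (10, 24)

Answer: 10, 24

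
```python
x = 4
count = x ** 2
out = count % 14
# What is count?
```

Trace:
`x = 4` → x = 4
`count = x ** 2` → count = 16
`out = count % 14` → out = 2
So count = 16

Answer: 16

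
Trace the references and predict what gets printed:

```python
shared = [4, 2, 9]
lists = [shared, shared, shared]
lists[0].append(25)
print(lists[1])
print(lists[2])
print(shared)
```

Key concept: list of same reference.
Step by step:
`shared = [4, 2, 9]` → shared = [4, 2, 9]
`lists = [shared, shared, shared]` → lists = [[4, 2, 9], [4, 2, 9], [4, 2, 9]]
`lists[0].append(25)` → shared = [4, 2, 9, 25]; lists = [[4, 2, 9, 25], [4, 2, 9, 25], [4, 2, 9, 25]]
`print(lists[1])` → prints [4, 2, 9, 25]
`print(lists[2])` → prints [4, 2, 9, 25]
`print(shared)` → prints [4, 2, 9, 25]

Answer:
[4, 2, 9, 25]
[4, 2, 9, 25]
[4, 2, 9, 25]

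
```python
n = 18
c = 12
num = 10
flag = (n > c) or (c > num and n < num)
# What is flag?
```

Trace:
`n = 18` → n = 18
`c = 12` → c = 12
`num = 10` → num = 10
`flag = (n > c) or (c > num and n < num)` → flag = True
So flag = True

Answer: True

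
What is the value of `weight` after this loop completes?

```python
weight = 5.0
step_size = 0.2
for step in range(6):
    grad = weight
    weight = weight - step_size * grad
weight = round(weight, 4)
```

Gradient descent: w = 5.0 * (1 - 0.2)^6
`weight` takes the values: 5.0 → 4.0 → 3.2 → 2.56 → 2.048 → 1.6384 → 1.31072 → 1.3107

Answer: 1.3107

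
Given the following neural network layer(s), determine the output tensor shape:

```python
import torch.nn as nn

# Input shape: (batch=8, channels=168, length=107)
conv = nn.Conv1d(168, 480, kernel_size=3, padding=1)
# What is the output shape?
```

Input: (8, 168, 107) -> Output: (8, 480, 107)

Answer: (8, 480, 107)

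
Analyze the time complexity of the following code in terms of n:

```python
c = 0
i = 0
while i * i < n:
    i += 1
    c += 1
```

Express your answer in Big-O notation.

Each loop level contributes: √n. Multiplying the contributions gives O(√n).

Answer: O(√n)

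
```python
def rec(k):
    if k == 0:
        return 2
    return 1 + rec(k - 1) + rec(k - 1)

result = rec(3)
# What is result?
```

rec(k) = 1 + 2·rec(k-1), rec(0)=2. Closed form: (2+1)·2^3 - 1 = 23.

Answer: 23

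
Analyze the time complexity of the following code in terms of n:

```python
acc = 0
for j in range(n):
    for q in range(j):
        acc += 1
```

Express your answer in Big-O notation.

Each loop level contributes: n × n. Multiplying the contributions gives O(n^2).

Answer: O(n^2)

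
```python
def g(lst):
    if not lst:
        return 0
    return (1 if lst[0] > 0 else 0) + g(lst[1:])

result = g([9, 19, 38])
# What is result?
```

Count of positive elements in [9, 19, 38] = 3

Answer: 3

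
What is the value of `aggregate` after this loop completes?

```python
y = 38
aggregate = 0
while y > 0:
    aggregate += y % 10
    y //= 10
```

Sum digits of 38
`aggregate` takes the values: 0 → 8 → 11

Answer: 11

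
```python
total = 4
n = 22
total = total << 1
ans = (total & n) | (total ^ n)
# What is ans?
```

Trace:
`total = 4` → total = 4
`n = 22` → n = 22
`total = total << 1` → total = 8
`ans = (total & n) | (total ^ n)` → ans = 30
So ans = 30

Answer: 30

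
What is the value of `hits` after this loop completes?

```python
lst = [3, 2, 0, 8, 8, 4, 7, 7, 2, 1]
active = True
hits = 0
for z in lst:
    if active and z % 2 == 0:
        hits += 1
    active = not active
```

Count even values at even positions
`hits` takes the values: 0 → 1 → 2 → 3

Answer: 3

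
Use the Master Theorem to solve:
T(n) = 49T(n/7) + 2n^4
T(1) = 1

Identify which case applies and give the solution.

a=49, b=7, f(n)=2n^4. log_7(49) = 2. Since c=4 > 2 and the regularity condition holds (49(n/7)^4 = (49/7^4)n^4 with 49/7^4 < 1), Case 3 applies: T(n) = Θ(f(n)) = O(n^4).

Answer: O(n^4) - Case 3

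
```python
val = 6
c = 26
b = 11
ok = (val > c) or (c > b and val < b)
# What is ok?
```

Trace:
`val = 6` → val = 6
`c = 26` → c = 26
`b = 11` → b = 11
`ok = (val > c) or (c > b and val < b)` → ok = True
So ok = True

Answer: True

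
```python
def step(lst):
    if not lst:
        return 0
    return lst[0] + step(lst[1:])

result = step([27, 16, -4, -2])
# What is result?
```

27 + 16 + (-4) + (-2) + 0 = 37

Answer: 37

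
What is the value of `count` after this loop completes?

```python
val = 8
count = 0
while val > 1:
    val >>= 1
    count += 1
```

Count right shifts until 1
`count` takes the values: 0 → 1 → 2 → 3

Answer: 3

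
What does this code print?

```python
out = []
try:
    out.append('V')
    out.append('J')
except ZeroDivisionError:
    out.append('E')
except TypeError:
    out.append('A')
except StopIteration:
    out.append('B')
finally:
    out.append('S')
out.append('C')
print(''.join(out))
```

Execution trace: 'V' (try body) → 'J' (try body, no exception) → 'S' (finally) → 'C' (after the try/except). Output: VJSC

Answer: VJSC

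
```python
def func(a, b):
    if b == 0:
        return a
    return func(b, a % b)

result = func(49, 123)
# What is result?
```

func(49, 123) -> func(123, 49) -> func(49, 25) -> func(25, 24) -> func(24, 1) -> func(1, 0) -> 1

Answer: 1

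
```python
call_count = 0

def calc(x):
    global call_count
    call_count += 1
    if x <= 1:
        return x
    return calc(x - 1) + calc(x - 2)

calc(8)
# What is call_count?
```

Calls(x) = 1 + Calls(x-1) + Calls(x-2); Calls(0)=Calls(1)=1. For x=8 this gives 67.

Answer: 67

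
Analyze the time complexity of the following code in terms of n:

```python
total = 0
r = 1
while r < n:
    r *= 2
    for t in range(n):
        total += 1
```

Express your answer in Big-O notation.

Each loop level contributes: log n × n. Multiplying the contributions gives O(n log n).

Answer: O(n log n)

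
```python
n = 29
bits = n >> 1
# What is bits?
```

Trace:
`n = 29` → n = 29
`bits = n >> 1` → bits = 14
So bits = 14

Answer: 14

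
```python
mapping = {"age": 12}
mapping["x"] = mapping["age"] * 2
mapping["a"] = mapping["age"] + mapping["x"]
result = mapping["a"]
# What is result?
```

Trace:
`mapping = {"age": 12}` → mapping = {'age': 12}
`mapping["x"] = mapping["age"] * 2` → mapping = {'age': 12, 'x': 24}
`mapping["a"] = mapping["age"] + mapping["x"]` → mapping = {'age': 12, 'x': 24, 'a': 36}
`result = mapping["a"]` → result = 36
So result = 36

Answer: 36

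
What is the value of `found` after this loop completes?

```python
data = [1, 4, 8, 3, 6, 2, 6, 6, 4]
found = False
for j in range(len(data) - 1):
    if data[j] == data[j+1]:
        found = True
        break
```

Check consecutive duplicates in [1, 4, 8, 3, 6, 2, 6, 6, 4]
`found` takes the values: False → True

Answer: True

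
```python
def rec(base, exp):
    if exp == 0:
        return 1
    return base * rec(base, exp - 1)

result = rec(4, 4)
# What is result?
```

rec(4, 4) = 4 * 4 * 4 * 4 = 256

Answer: 256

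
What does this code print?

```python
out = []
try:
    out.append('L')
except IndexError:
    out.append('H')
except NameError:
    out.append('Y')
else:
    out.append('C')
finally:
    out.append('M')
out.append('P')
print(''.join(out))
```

Execution trace: 'L' (try body, no exception) → 'C' (else) → 'M' (finally) → 'P' (after the try/except). Output: LCMP

Answer: LCMP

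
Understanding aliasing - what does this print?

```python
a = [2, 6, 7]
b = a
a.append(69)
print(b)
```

Key concept: basic list aliasing.
Step by step:
`a = [2, 6, 7]` → a = [2, 6, 7]
`b = a` → b = [2, 6, 7] (same object as a)
`a.append(69)` → a = [2, 6, 7, 69] (same object as b); b = [2, 6, 7, 69] (same object as a)
`print(b)` → prints [2, 6, 7, 69]

Answer: [2, 6, 7, 69]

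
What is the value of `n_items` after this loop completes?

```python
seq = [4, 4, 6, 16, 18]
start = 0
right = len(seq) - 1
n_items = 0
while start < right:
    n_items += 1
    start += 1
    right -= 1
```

Iterations until pointers meet (list length 5)
`n_items` takes the values: 0 → 1 → 2

Answer: 2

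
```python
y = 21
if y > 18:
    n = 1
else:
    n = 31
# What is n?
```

Trace:
`y = 21` → y = 21
`if y > 18: ...` → y > 18 is True → n = 1
So n = 1

Answer: 1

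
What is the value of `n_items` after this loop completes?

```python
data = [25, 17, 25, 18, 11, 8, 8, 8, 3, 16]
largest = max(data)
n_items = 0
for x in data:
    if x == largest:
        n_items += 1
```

Count of max value 25 in [25, 17, 25, 18, 11, 8, 8, 8, 3, 16]
`n_items` takes the values: 0 → 1 → 2

Answer: 2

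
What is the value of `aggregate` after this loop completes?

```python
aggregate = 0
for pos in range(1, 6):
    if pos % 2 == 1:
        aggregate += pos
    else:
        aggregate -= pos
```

Add odd, subtract even
`aggregate` takes the values: 0 → 1 → -1 → 2 → -2 → 3

Answer: 3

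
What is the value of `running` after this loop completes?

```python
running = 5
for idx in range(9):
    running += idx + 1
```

Start at 5, add 1 to 9 = 50
`running` takes the values: 5 → 6 → 8 → 11 → 15 → 20 → 26 → 33 → 41 → 50

Answer: 50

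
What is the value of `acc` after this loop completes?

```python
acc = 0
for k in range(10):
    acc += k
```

Sum of 0 to 9 = 45
`acc` takes the values: 0 → 1 → 3 → 6 → 10 → 15 → 21 → 28 → 36 → 45

Answer: 45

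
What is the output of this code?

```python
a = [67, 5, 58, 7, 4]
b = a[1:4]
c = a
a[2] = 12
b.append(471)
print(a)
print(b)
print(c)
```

Key concept: slice vs alias.
Step by step:
`a = [67, 5, 58, 7, 4]` → a = [67, 5, 58, 7, 4]
`b = a[1:4]` → b = [5, 58, 7]
`c = a` → c = [67, 5, 58, 7, 4] (same object as a)
`a[2] = 12` → a = [67, 5, 12, 7, 4] (same object as c); c = [67, 5, 12, 7, 4] (same object as a)
`b.append(471)` → b = [5, 58, 7, 471]
`print(a)` → prints [67, 5, 12, 7, 4]
`print(b)` → prints [5, 58, 7, 471]
`print(c)` → prints [67, 5, 12, 7, 4]

Answer:
[67, 5, 12, 7, 4]
[5, 58, 7, 471]
[67, 5, 12, 7, 4]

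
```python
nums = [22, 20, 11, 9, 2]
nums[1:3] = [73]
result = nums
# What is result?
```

Trace:
`nums = [22, 20, 11, 9, 2]` → nums = [22, 20, 11, 9, 2]
`nums[1:3] = [73]` → nums = [22, 73, 9, 2]
`result = nums` → result = [22, 73, 9, 2]
So result = [22, 73, 9, 2]

Answer: [22, 73, 9, 2]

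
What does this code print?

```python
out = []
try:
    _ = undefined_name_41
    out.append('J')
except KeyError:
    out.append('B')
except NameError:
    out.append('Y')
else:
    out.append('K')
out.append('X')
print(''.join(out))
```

Execution trace: 'Y' (except NameError) → 'X' (after the try/except). Output: YX

Answer: YX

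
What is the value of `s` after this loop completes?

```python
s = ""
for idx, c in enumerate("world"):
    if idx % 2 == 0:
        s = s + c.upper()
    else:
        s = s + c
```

Uppercase even positions in 'world'
`s` takes the values: "" → "W" → "Wo" → "WoR" → "WoRl" → "WoRlD"

Answer: "WoRlD"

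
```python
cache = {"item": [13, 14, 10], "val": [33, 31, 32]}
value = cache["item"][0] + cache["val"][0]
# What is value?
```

Trace:
`cache = {"item": [13, 14, 10], "val": [33, 31, 32]}` → cache = {'item': [13, 14, 10], 'val': [33, 31, 32]}
`value = cache["item"][0] + cache["val"][0]` → value = 46
So value = 46

Answer: 46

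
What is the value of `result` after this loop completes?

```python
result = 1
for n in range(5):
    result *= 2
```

2^5 = 32
`result` takes the values: 1 → 2 → 4 → 8 → 16 → 32

Answer: 32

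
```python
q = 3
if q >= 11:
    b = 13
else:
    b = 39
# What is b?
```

Trace:
`q = 3` → q = 3
`if q >= 11: ...` → q >= 11 is False, take else branch → b = 39
So b = 39

Answer: 39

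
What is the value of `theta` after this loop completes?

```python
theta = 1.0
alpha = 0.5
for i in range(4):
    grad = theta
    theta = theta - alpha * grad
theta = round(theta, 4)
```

Gradient descent: w = 1.0 * (1 - 0.5)^4
`theta` takes the values: 1.0 → 0.5 → 0.25 → 0.125 → 0.0625

Answer: 0.0625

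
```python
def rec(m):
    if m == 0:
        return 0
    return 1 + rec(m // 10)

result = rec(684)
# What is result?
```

Count of digits of 684: 3

Answer: 3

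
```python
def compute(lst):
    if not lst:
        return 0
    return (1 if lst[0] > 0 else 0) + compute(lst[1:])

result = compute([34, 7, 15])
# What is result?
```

Count of positive elements in [34, 7, 15] = 3

Answer: 3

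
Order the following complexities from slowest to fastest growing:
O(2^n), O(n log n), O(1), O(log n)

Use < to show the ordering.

Ordered by growth rate: O(1) < O(log n) < O(n log n) < O(2^n)

Answer: O(1) < O(log n) < O(n log n) < O(2^n)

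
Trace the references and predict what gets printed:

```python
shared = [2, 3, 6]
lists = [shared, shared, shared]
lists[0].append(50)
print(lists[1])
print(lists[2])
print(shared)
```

Key concept: list of same reference.
Step by step:
`shared = [2, 3, 6]` → shared = [2, 3, 6]
`lists = [shared, shared, shared]` → lists = [[2, 3, 6], [2, 3, 6], [2, 3, 6]]
`lists[0].append(50)` → shared = [2, 3, 6, 50]; lists = [[2, 3, 6, 50], [2, 3, 6, 50], [2, 3, 6, 50]]
`print(lists[1])` → prints [2, 3, 6, 50]
`print(lists[2])` → prints [2, 3, 6, 50]
`print(shared)` → prints [2, 3, 6, 50]

Answer:
[2, 3, 6, 50]
[2, 3, 6, 50]
[2, 3, 6, 50]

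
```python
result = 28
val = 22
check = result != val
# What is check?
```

Trace:
`result = 28` → result = 28
`val = 22` → val = 22
`check = result != val` → check = True
So check = True

Answer: True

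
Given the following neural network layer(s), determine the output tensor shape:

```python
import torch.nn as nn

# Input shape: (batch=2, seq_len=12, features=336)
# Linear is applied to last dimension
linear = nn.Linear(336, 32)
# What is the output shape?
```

Input: (2, 12, 336) -> Output: (2, 12, 32)

Answer: (2, 12, 32)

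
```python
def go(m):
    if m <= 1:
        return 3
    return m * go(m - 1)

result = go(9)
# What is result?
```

go(9) = 9 * 8 * 7 * 6 * 5 * 4 * 3 * 2 * 3 = 1088640

Answer: 1088640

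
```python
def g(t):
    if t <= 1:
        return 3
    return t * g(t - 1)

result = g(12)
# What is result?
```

g(12) = 12 * 11 * 10 * 9 * 8 * 7 * 6 * 5 * 4 * 3 * 2 * 3 = 1437004800

Answer: 1437004800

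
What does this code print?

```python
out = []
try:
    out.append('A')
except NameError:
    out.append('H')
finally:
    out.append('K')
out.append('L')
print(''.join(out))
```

Execution trace: 'A' (try body, no exception) → 'K' (finally) → 'L' (after the try/except). Output: AKL

Answer: AKL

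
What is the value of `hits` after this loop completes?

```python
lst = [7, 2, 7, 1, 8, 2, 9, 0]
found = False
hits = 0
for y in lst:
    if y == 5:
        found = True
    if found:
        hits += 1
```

Count elements after first 5 in [7, 2, 7, 1, 8, 2, 9, 0]
`hits` takes the values: 0

Answer: 0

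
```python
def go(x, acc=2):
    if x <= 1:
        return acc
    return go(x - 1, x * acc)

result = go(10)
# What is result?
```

Accumulator trace (n, acc): (10, 2) -> (9, 20) -> (8, 180) -> (7, 1440) -> (6, 10080) -> (5, 60480) -> (4, 302400) -> (3, 1209600) -> (2, 3628800) -> (1, 7257600) -> return 7257600

Answer: 7257600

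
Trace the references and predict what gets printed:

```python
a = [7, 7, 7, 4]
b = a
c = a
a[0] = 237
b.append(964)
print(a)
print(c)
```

Key concept: multiple aliases.
Step by step:
`a = [7, 7, 7, 4]` → a = [7, 7, 7, 4]
`b = a` → b = [7, 7, 7, 4] (same object as a)
`c = a` → c = [7, 7, 7, 4] (same object as a, b)
`a[0] = 237` → a = [237, 7, 7, 4] (same object as b, c); b = [237, 7, 7, 4] (same object as a, c); c = [237, 7, 7, 4] (same object as a, b)
`b.append(964)` → a = [237, 7, 7, 4, 964] (same object as b, c); b = [237, 7, 7, 4, 964] (same object as a, c); c = [237, 7, 7, 4, 964] (same object as a, b)
`print(a)` → prints [237, 7, 7, 4, 964]
`print(c)` → prints [237, 7, 7, 4, 964]

Answer:
[237, 7, 7, 4, 964]
[237, 7, 7, 4, 964]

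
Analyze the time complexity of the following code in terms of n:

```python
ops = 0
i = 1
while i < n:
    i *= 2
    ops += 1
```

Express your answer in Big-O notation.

Each loop level contributes: log n. Multiplying the contributions gives O(log n).

Answer: O(log n)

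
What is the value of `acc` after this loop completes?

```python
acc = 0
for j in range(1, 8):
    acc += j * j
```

Sum of squares 1² to 7² = 140
`acc` takes the values: 0 → 1 → 5 → 14 → 30 → 55 → 91 → 140

Answer: 140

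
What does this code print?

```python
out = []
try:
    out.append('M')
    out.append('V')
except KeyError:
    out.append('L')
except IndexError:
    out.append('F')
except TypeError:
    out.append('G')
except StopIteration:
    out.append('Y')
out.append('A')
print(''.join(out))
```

Execution trace: 'M' (try body) → 'V' (try body, no exception) → 'A' (after the try/except). Output: MVA

Answer: MVA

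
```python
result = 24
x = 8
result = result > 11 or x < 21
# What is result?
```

Trace:
`result = 24` → result = 24
`x = 8` → x = 8
`result = result > 11 or x < 21` → result = True
So result = True

Answer: True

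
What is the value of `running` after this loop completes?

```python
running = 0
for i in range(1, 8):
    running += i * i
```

Sum of squares 1² to 7² = 140
`running` takes the values: 0 → 1 → 5 → 14 → 30 → 55 → 91 → 140

Answer: 140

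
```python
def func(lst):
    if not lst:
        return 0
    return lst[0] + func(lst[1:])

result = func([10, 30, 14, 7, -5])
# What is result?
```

10 + 30 + 14 + 7 + (-5) + 0 = 56

Answer: 56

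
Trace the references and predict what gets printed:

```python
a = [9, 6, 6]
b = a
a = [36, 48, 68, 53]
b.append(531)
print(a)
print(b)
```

Key concept: rebinding vs mutation: a is rebound to a new list, b still points at the original.
Step by step:
`a = [9, 6, 6]` → a = [9, 6, 6]
`b = a` → b = [9, 6, 6] (same object as a)
`a = [36, 48, 68, 53]` → a = [36, 48, 68, 53]
`b.append(531)` → b = [9, 6, 6, 531]
`print(a)` → prints [36, 48, 68, 53]
`print(b)` → prints [9, 6, 6, 531]

Answer:
[36, 48, 68, 53]
[9, 6, 6, 531]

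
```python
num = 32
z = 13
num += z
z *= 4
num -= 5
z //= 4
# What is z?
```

Trace:
`num = 32` → num = 32
`z = 13` → z = 13
`num += z` → num = 45
`z *= 4` → z = 52
`num -= 5` → num = 40
`z //= 4` → z = 13
So z = 13

Answer: 13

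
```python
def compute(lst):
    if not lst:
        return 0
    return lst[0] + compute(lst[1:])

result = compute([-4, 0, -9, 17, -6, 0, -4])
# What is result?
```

(-4) + 0 + (-9) + 17 + (-6) + 0 + (-4) + 0 = -6

Answer: -6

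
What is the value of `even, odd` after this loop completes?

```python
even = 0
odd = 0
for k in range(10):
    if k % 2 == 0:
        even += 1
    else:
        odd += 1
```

Count evens and odds in range(10)
`even, odd` takes the values: (0, 0) → (1, 0) → (1, 1) → (2, 1) → (2, 2) → (3, 2) → (3, 3) → (4, 3) → (4, 4) → (5, 4) → (5, 5)

Answer: 5, 5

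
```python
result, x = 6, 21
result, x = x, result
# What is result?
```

Trace:
`result, x = 6, 21` → result = 6; x = 21
`result, x = x, result` → result = 21; x = 6
So result = 21

Answer: 21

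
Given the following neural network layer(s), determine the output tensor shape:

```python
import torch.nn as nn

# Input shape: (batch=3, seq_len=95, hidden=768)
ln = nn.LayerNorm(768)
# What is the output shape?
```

Input: (3, 95, 768) -> Output: (3, 95, 768)

Answer: (3, 95, 768)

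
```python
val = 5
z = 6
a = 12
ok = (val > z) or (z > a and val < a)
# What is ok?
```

Trace:
`val = 5` → val = 5
`z = 6` → z = 6
`a = 12` → a = 12
`ok = (val > z) or (z > a and val < a)` → ok = False
So ok = False

Answer: False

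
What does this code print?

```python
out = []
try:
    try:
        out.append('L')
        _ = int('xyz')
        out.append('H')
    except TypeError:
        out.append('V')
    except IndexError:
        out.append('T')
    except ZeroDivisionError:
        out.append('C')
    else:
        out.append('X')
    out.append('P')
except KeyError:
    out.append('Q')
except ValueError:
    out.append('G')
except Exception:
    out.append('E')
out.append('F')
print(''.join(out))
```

Execution trace: 'L' (inner try body) → 'G' (except ValueError) → 'F' (after the try/except). Output: LGF

Answer: LGF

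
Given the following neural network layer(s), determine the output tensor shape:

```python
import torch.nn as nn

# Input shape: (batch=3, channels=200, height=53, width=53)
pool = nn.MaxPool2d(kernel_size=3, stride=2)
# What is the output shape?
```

Input: (3, 200, 53, 53) -> Output: (3, 200, 26, 26)

Answer: (3, 200, 26, 26)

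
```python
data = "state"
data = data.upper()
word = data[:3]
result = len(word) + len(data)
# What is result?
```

Trace:
`data = "state"` → data = 'state'
`data = data.upper()` → data = 'STATE'
`word = data[:3]` → word = 'STA'
`result = len(word) + len(data)` → result = 8
So result = 8

Answer: 8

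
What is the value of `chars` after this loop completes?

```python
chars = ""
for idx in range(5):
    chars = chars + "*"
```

Repeat '*' 5 times
`chars` takes the values: "" → "*" → "**" → "***" → "****" → "*****"

Answer: "*****"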